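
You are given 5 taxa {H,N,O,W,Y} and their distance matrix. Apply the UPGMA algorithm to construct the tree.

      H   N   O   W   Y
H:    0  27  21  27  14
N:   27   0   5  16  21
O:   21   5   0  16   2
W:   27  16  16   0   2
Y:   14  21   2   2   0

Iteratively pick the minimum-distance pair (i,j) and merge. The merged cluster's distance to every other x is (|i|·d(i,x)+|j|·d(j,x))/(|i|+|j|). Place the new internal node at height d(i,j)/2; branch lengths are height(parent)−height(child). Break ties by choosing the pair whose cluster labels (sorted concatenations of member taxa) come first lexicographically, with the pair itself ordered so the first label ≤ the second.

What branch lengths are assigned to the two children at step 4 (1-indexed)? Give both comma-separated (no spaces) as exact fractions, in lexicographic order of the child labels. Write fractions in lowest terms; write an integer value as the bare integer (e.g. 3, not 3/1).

89/8,33/8

iteration 1: select O,Y (d=2); attach at lengths (1, 1); label the merged cluster OY
  updated: d(H,OY)=35/2, d(N,OY)=13, d(OY,W)=9
iteration 2: select OY,W (d=9); attach at lengths (7/2, 9/2); label the merged cluster OWY
  updated: d(H,OWY)=62/3, d(N,OWY)=14
iteration 3: select N,OWY (d=14); attach at lengths (7, 5/2); label the merged cluster NOWY
  updated: d(H,NOWY)=89/4
iteration 4: select H,NOWY (d=89/4); attach at lengths (89/8, 33/8); label the merged cluster HNOWY
final tree: (H:89/8,(N:7,((O:1,Y:1):7/2,W:9/2):5/2):33/8)
total length: 139/4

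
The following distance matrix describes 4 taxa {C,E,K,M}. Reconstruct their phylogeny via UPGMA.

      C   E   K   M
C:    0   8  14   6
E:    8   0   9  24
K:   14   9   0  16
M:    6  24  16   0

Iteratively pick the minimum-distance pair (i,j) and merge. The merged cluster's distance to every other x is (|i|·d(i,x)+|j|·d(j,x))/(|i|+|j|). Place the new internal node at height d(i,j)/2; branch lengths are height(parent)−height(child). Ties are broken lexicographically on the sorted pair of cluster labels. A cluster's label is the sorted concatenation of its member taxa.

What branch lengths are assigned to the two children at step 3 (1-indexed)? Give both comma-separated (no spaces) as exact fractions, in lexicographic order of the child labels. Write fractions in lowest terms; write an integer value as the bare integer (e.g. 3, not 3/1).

19/4,13/4

iteration 1: select C,M (d=6); attach at lengths (3, 3); label the merged cluster CM
  updated: d(CM,E)=16, d(CM,K)=15
iteration 2: select E,K (d=9); attach at lengths (9/2, 9/2); label the merged cluster EK
  updated: d(CM,EK)=31/2
iteration 3: select CM,EK (d=31/2); attach at lengths (19/4, 13/4); label the merged cluster CEKM
final tree: ((C:3,M:3):19/4,(E:9/2,K:9/2):13/4)
total length: 23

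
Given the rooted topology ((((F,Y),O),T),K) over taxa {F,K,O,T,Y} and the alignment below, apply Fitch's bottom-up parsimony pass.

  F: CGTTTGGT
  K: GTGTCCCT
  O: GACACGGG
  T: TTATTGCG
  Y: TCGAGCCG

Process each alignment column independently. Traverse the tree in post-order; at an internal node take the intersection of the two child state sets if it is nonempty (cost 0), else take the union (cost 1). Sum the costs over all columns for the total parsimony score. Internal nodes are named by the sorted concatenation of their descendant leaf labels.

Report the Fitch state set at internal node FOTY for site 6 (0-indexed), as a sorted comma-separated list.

site 0, node FY: F={C} ∪ Y={T} → {C,T} (+1)
site 0, node FOY: FY={C,T} ∪ O={G} → {C,G,T} (+1)
site 0, node FOTY: FOY={C,G,T} ∩ T={T} → {T} (+0)
site 0, node FKOTY: FOTY={T} ∪ K={G} → {G,T} (+1)
site 1, node FY: F={G} ∪ Y={C} → {C,G} (+1)
site 1, node FOY: FY={C,G} ∪ O={A} → {A,C,G} (+1)
site 1, node FOTY: FOY={A,C,G} ∪ T={T} → {A,C,G,T} (+1)
site 1, node FKOTY: FOTY={A,C,G,T} ∩ K={T} → {T} (+0)
site 2, node FY: F={T} ∪ Y={G} → {G,T} (+1)
site 2, node FOY: FY={G,T} ∪ O={C} → {C,G,T} (+1)
site 2, node FOTY: FOY={C,G,T} ∪ T={A} → {A,C,G,T} (+1)
site 2, node FKOTY: FOTY={A,C,G,T} ∩ K={G} → {G} (+0)
site 3, node FY: F={T} ∪ Y={A} → {A,T} (+1)
site 3, node FOY: FY={A,T} ∩ O={A} → {A} (+0)
site 3, node FOTY: FOY={A} ∪ T={T} → {A,T} (+1)
site 3, node FKOTY: FOTY={A,T} ∩ K={T} → {T} (+0)
site 4, node FY: F={T} ∪ Y={G} → {G,T} (+1)
site 4, node FOY: FY={G,T} ∪ O={C} → {C,G,T} (+1)
site 4, node FOTY: FOY={C,G,T} ∩ T={T} → {T} (+0)
site 4, node FKOTY: FOTY={T} ∪ K={C} → {C,T} (+1)
site 5, node FY: F={G} ∪ Y={C} → {C,G} (+1)
site 5, node FOY: FY={C,G} ∩ O={G} → {G} (+0)
site 5, node FOTY: FOY={G} ∩ T={G} → {G} (+0)
site 5, node FKOTY: FOTY={G} ∪ K={C} → {C,G} (+1)
site 6, node FY: F={G} ∪ Y={C} → {C,G} (+1)
site 6, node FOY: FY={C,G} ∩ O={G} → {G} (+0)
site 6, node FOTY: FOY={G} ∪ T={C} → {C,G} (+1)
site 6, node FKOTY: FOTY={C,G} ∩ K={C} → {C} (+0)
site 7, node FY: F={T} ∪ Y={G} → {G,T} (+1)
site 7, node FOY: FY={G,T} ∩ O={G} → {G} (+0)
site 7, node FOTY: FOY={G} ∩ T={G} → {G} (+0)
site 7, node FKOTY: FOTY={G} ∪ K={T} → {G,T} (+1)
per-site changes: [3, 3, 3, 2, 3, 2, 2, 2]; total = 20

C,G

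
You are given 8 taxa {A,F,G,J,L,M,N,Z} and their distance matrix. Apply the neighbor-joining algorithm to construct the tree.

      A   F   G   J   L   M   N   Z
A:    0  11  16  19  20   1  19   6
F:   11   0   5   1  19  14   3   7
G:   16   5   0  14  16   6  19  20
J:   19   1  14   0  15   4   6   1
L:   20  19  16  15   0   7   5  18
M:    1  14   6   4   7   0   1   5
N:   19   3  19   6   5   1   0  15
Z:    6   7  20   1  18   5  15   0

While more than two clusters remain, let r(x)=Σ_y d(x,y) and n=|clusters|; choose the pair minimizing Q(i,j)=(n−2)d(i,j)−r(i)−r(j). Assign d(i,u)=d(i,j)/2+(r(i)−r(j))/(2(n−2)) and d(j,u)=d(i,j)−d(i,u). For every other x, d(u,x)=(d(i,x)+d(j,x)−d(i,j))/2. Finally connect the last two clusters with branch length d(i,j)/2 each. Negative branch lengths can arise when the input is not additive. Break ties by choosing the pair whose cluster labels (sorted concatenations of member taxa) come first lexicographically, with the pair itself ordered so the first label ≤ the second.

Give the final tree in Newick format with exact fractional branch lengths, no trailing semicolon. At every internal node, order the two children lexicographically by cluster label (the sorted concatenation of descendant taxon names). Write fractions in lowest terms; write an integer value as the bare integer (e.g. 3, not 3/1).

((((A:5,M:-4):7/2,(L:31/6,N:-1/6):21/4):7/8,(F:-9/20,G:109/20):15/4):15/8,(J:1/2,Z:1/2):15/8)

iteration 1: select L,N (d=5, Q=-138); attach at lengths (31/6, -1/6); label the merged cluster LN
  updated: d(A,LN)=17, d(F,LN)=17/2, d(G,LN)=15, d(J,LN)=8, d(LN,M)=3/2, d(LN,Z)=14
iteration 2: select F,G (d=5, Q=-195/2); attach at lengths (-9/20, 109/20); label the merged cluster FG
  updated: d(A,FG)=11, d(FG,J)=5, d(FG,LN)=37/4, d(FG,M)=15/2, d(FG,Z)=11
iteration 3: select J,Z (d=1, Q=-70); attach at lengths (1/2, 1/2); label the merged cluster JZ
  updated: d(A,JZ)=12, d(FG,JZ)=15/2, d(JZ,LN)=21/2, d(JZ,M)=4
iteration 4: select A,M (d=1, Q=-52); attach at lengths (5, -4); label the merged cluster AM
  updated: d(AM,FG)=35/4, d(AM,JZ)=15/2, d(AM,LN)=35/4
iteration 5: select AM,LN (d=35/4, Q=-36); attach at lengths (7/2, 21/4); label the merged cluster ALMN
  updated: d(ALMN,FG)=37/8, d(ALMN,JZ)=37/8
iteration 6: select ALMN,FG (d=37/8, Q=-67/4); attach at lengths (7/8, 15/4); label the merged cluster AFGLMN
  updated: d(AFGLMN,JZ)=15/4
iteration 7: select AFGLMN,JZ (d=15/4); attach at lengths (15/8, 15/8); label the merged cluster AFGJLMNZ
final tree: ((((A:5,M:-4):7/2,(L:31/6,N:-1/6):21/4):7/8,(F:-9/20,G:109/20):15/4):15/8,(J:1/2,Z:1/2):15/8)
total length: 233/8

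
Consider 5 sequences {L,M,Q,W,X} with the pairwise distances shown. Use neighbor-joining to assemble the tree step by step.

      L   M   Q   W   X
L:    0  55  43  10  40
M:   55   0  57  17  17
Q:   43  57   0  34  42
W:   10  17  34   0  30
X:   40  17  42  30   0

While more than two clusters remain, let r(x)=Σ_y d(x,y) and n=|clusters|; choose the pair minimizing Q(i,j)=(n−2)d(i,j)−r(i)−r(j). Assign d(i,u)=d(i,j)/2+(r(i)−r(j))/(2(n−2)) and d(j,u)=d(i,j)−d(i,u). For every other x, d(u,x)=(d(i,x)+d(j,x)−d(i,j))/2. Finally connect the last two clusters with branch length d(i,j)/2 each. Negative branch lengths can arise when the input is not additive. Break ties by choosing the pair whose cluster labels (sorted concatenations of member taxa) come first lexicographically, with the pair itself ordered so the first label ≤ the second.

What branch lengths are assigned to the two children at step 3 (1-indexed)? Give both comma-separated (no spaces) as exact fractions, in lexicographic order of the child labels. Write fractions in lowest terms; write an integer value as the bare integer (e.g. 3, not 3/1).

29/4,59/4

iteration 1: select M,X (d=17, Q=-224); attach at lengths (34/3, 17/3); label the merged cluster MX
  updated: d(L,MX)=39, d(MX,Q)=41, d(MX,W)=15
iteration 2: select L,W (d=10, Q=-131); attach at lengths (53/4, -13/4); label the merged cluster LW
  updated: d(LW,MX)=22, d(LW,Q)=67/2
iteration 3: select LW,MX (d=22, Q=-193/2); attach at lengths (29/4, 59/4); label the merged cluster LMWX
  updated: d(LMWX,Q)=105/4
iteration 4: select LMWX,Q (d=105/4); attach at lengths (105/8, 105/8); label the merged cluster LMQWX
final tree: (((L:53/4,W:-13/4):29/4,(M:34/3,X:17/3):59/4):105/8,Q:105/8)
total length: 301/4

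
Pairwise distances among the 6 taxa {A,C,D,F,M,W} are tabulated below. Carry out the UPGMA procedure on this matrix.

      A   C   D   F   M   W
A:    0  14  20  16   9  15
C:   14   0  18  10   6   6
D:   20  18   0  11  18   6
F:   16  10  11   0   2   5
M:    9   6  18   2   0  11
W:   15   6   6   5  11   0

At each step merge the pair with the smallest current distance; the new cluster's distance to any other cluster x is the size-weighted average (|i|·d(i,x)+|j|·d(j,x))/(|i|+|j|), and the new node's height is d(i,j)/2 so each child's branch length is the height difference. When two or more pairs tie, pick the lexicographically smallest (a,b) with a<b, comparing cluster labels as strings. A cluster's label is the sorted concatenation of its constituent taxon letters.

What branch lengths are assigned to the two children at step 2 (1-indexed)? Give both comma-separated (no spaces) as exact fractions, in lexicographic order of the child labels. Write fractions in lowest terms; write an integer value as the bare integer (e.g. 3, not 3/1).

3,3

iteration 1: select F,M (d=2); attach at lengths (1, 1); label the merged cluster FM
  updated: d(A,FM)=25/2, d(C,FM)=8, d(D,FM)=29/2, d(FM,W)=8
iteration 2: select C,W (d=6); attach at lengths (3, 3); label the merged cluster CW
  updated: d(A,CW)=29/2, d(CW,D)=12, d(CW,FM)=8
iteration 3: select CW,FM (d=8); attach at lengths (1, 3); label the merged cluster CFMW
  updated: d(A,CFMW)=27/2, d(CFMW,D)=53/4
iteration 4: select CFMW,D (d=53/4); attach at lengths (21/8, 53/8); label the merged cluster CDFMW
  updated: d(A,CDFMW)=74/5
iteration 5: select A,CDFMW (d=74/5); attach at lengths (37/5, 31/40); label the merged cluster ACDFMW
final tree: (A:37/5,(((C:3,W:3):1,(F:1,M:1):3):21/8,D:53/8):31/40)
total length: 1177/40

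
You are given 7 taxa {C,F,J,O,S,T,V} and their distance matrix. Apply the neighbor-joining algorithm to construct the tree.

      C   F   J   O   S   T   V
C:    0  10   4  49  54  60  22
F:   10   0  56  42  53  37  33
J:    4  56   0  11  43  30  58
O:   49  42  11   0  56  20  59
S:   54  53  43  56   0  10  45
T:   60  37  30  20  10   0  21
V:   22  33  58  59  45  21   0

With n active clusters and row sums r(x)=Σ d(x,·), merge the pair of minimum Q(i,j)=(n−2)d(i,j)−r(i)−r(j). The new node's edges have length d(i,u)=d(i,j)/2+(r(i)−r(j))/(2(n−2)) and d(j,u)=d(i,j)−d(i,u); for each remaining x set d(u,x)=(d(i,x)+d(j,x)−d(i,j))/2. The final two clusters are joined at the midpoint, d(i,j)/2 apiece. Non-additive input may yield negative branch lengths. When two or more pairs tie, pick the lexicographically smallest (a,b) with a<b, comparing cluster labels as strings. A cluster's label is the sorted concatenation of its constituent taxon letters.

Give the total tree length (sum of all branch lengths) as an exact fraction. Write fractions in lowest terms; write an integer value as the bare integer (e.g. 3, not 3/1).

step 1: merge (S,T) at d=10, Q=-389; branch lengths S→133/10, T→-33/10; new cluster ST
  updated: d(C,ST)=52, d(F,ST)=40, d(J,ST)=63/2, d(O,ST)=33, d(ST,V)=28
step 2: merge (J,O) at d=11, Q=-621/2; branch lengths J→21/16, O→155/16; new cluster JO
  updated: d(C,JO)=21, d(F,JO)=87/2, d(JO,ST)=107/4, d(JO,V)=53
step 3: merge (JO,ST) at d=107/4, Q=-843/4; branch lengths JO→311/24, ST→331/24; new cluster JOST
  updated: d(C,JOST)=185/8, d(F,JOST)=227/8, d(JOST,V)=217/8
step 4: merge (C,F) at d=10, Q=-213/2; branch lengths C→15/16, F→145/16; new cluster CF
  updated: d(CF,JOST)=83/4, d(CF,V)=45/2
step 5: merge (CF,JOST) at d=83/4, Q=-563/8; branch lengths CF→129/16, JOST→203/16; new cluster CFJOST
  updated: d(CFJOST,V)=231/16
step 6: merge (CFJOST,V) at d=231/16; branch lengths CFJOST→231/32, V→231/32; new cluster CFJOSTV
final tree: (((C:15/16,F:145/16):129/16,((J:21/16,O:155/16):311/24,(S:133/10,T:-33/10):331/24):203/16):231/32,V:231/32)
total length: 1487/16

1487/16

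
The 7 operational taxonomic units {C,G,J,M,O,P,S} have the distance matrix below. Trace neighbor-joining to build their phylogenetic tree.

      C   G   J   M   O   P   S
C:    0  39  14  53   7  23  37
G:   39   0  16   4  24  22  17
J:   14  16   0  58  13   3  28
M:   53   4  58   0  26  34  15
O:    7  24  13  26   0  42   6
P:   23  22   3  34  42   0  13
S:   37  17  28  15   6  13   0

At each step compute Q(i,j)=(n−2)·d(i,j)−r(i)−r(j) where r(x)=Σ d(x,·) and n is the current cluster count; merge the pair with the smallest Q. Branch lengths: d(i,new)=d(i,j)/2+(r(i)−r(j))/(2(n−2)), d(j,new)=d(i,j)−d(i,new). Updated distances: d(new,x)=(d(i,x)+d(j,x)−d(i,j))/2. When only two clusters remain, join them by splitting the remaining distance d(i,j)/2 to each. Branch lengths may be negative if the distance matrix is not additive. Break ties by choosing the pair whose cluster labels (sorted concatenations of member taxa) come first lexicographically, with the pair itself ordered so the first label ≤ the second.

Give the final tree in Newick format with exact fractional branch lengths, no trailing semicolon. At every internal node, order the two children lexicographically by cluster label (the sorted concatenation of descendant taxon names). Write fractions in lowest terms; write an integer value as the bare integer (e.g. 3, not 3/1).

1. join G+M (d=4, Q=-292) ⇒ GM; edges |G|=-24/5, |M|=44/5
  updated: d(C,GM)=44, d(GM,J)=35, d(GM,O)=23, d(GM,P)=26, d(GM,S)=14
2. join C+O (d=7, Q=-188) ⇒ CO; edges |C|=31/4, |O|=-3/4
  updated: d(CO,GM)=30, d(CO,J)=10, d(CO,P)=29, d(CO,S)=18
3. join J+P (d=3, Q=-138) ⇒ JP; edges |J|=7/3, |P|=2/3
  updated: d(CO,JP)=18, d(GM,JP)=29, d(JP,S)=19
4. join CO+JP (d=18, Q=-96) ⇒ CJOP; edges |CO|=9, |JP|=9
  updated: d(CJOP,GM)=41/2, d(CJOP,S)=19/2
5. join CJOP+GM (d=41/2, Q=-44) ⇒ CGJMOP; edges |CJOP|=8, |GM|=25/2
  updated: d(CGJMOP,S)=3/2
6. join CGJMOP+S (d=3/2) ⇒ CGJMOPS; edges |CGJMOP|=3/4, |S|=3/4
final tree: ((((C:31/4,O:-3/4):9,(J:7/3,P:2/3):9):8,(G:-24/5,M:44/5):25/2):3/4,S:3/4)
total length: 54

((((C:31/4,O:-3/4):9,(J:7/3,P:2/3):9):8,(G:-24/5,M:44/5):25/2):3/4,S:3/4)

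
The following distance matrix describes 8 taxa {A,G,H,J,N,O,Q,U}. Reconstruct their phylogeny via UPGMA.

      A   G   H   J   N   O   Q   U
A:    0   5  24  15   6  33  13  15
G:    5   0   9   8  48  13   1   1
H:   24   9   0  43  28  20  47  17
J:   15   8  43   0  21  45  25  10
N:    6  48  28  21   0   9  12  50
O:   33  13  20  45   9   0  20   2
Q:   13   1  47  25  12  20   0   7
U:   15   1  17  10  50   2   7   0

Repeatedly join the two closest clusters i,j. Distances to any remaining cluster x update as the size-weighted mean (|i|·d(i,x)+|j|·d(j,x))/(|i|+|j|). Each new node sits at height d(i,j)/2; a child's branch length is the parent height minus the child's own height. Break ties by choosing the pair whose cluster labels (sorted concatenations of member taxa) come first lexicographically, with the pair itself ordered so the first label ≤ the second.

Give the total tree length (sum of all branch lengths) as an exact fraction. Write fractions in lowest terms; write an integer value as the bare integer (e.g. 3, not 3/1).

398/7

iteration 1: select G,Q (d=1); attach at lengths (1/2, 1/2); label the merged cluster GQ
  updated: d(A,GQ)=9, d(GQ,H)=28, d(GQ,J)=33/2, d(GQ,N)=30, d(GQ,O)=33/2, d(GQ,U)=4
iteration 2: select O,U (d=2); attach at lengths (1, 1); label the merged cluster OU
  updated: d(A,OU)=24, d(GQ,OU)=41/4, d(H,OU)=37/2, d(J,OU)=55/2, d(N,OU)=59/2
iteration 3: select A,N (d=6); attach at lengths (3, 3); label the merged cluster AN
  updated: d(AN,GQ)=39/2, d(AN,H)=26, d(AN,J)=18, d(AN,OU)=107/4
iteration 4: select GQ,OU (d=41/4); attach at lengths (37/8, 33/8); label the merged cluster GOQU
  updated: d(AN,GOQU)=185/8, d(GOQU,H)=93/4, d(GOQU,J)=22
iteration 5: select AN,J (d=18); attach at lengths (6, 9); label the merged cluster AJN
  updated: d(AJN,GOQU)=91/4, d(AJN,H)=95/3
iteration 6: select AJN,GOQU (d=91/4); attach at lengths (19/8, 25/4); label the merged cluster AGJNOQU
  updated: d(AGJNOQU,H)=188/7
iteration 7: select AGJNOQU,H (d=188/7); attach at lengths (115/56, 94/7); label the merged cluster AGHJNOQU
final tree: ((((A:3,N:3):6,J:9):19/8,((G:1/2,Q:1/2):37/8,(O:1,U:1):33/8):25/4):115/56,H:94/7)
total length: 398/7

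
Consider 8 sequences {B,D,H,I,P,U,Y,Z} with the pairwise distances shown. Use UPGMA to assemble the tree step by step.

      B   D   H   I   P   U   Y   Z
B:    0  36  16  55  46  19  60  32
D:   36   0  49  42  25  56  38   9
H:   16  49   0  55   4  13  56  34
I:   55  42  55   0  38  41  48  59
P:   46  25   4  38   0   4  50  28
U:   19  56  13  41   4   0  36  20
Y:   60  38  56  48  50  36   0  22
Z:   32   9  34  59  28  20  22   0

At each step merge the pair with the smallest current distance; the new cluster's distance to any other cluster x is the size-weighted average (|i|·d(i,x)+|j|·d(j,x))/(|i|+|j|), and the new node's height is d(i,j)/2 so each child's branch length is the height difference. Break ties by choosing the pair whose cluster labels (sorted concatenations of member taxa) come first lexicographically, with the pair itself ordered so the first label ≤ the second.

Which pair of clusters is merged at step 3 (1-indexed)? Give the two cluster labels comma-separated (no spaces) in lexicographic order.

D,Z

iteration 1: select H,P (d=4); attach at lengths (2, 2); label the merged cluster HP
  updated: d(B,HP)=31, d(D,HP)=37, d(HP,I)=93/2, d(HP,U)=17/2, d(HP,Y)=53, d(HP,Z)=31
iteration 2: select HP,U (d=17/2); attach at lengths (9/4, 17/4); label the merged cluster HPU
  updated: d(B,HPU)=27, d(D,HPU)=130/3, d(HPU,I)=134/3, d(HPU,Y)=142/3, d(HPU,Z)=82/3
iteration 3: select D,Z (d=9); attach at lengths (9/2, 9/2); label the merged cluster DZ
  updated: d(B,DZ)=34, d(DZ,HPU)=106/3, d(DZ,I)=101/2, d(DZ,Y)=30
iteration 4: select B,HPU (d=27); attach at lengths (27/2, 37/4); label the merged cluster BHPU
  updated: d(BHPU,DZ)=35, d(BHPU,I)=189/4, d(BHPU,Y)=101/2
iteration 5: select DZ,Y (d=30); attach at lengths (21/2, 15); label the merged cluster DYZ
  updated: d(BHPU,DYZ)=241/6, d(DYZ,I)=149/3
iteration 6: select BHPU,DYZ (d=241/6); attach at lengths (79/12, 61/12); label the merged cluster BDHPUYZ
  updated: d(BDHPUYZ,I)=338/7
iteration 7: select BDHPUYZ,I (d=338/7); attach at lengths (341/84, 169/7); label the merged cluster BDHIPUYZ
final tree: (((B:27/2,((H:2,P:2):9/4,U:17/4):37/4):79/12,((D:9/2,Z:9/2):21/2,Y:15):61/12):341/84,I:169/7)
total length: 2260/21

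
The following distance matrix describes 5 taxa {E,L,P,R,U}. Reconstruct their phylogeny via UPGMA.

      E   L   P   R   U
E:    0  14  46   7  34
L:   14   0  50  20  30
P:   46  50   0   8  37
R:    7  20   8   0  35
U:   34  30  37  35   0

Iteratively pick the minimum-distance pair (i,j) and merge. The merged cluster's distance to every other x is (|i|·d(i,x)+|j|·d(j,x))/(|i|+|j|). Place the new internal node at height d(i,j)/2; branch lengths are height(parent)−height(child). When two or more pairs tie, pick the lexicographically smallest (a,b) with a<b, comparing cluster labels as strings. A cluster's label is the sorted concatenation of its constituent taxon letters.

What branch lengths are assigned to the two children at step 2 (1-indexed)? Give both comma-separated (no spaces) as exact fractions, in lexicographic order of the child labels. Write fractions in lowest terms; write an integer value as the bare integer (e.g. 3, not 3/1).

1. join E+R (d=7) ⇒ ER; edges |E|=7/2, |R|=7/2
  updated: d(ER,L)=17, d(ER,P)=27, d(ER,U)=69/2
2. join ER+L (d=17) ⇒ ELR; edges |ER|=5, |L|=17/2
  updated: d(ELR,P)=104/3, d(ELR,U)=33
3. join ELR+U (d=33) ⇒ ELRU; edges |ELR|=8, |U|=33/2
  updated: d(ELRU,P)=141/4
4. join ELRU+P (d=141/4) ⇒ ELPRU; edges |ELRU|=9/8, |P|=141/8
final tree: ((((E:7/2,R:7/2):5,L:17/2):8,U:33/2):9/8,P:141/8)
total length: 255/4

5,17/2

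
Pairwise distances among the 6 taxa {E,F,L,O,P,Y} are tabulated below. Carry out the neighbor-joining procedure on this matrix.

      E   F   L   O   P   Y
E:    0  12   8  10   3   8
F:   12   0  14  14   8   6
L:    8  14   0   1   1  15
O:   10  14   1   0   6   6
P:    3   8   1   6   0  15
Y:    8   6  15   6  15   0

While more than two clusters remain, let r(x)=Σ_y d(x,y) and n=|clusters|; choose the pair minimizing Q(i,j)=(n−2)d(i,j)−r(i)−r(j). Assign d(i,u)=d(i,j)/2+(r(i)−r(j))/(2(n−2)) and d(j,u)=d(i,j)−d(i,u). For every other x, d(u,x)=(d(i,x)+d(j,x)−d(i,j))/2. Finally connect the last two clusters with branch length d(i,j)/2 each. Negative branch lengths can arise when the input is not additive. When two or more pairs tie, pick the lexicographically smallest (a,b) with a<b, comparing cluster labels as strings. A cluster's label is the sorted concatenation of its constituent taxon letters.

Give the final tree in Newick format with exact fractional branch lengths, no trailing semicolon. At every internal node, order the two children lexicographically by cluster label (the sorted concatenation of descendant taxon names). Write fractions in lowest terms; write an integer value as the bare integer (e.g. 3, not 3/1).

(((E:33/16,(F:7/2,Y:5/2):79/16):35/16,(L:1/12,O:11/12):47/16):1/32,P:1/32)

1. join F+Y (d=6, Q=-80) ⇒ FY; edges |F|=7/2, |Y|=5/2
  updated: d(E,FY)=7, d(FY,L)=23/2, d(FY,O)=7, d(FY,P)=17/2
2. join L+O (d=1, Q=-85/2) ⇒ LO; edges |L|=1/12, |O|=11/12
  updated: d(E,LO)=17/2, d(FY,LO)=35/4, d(LO,P)=3
3. join E+FY (d=7, Q=-115/4) ⇒ EFY; edges |E|=33/16, |FY|=79/16
  updated: d(EFY,LO)=41/8, d(EFY,P)=9/4
4. join EFY+LO (d=41/8, Q=-83/8) ⇒ EFLOY; edges |EFY|=35/16, |LO|=47/16
  updated: d(EFLOY,P)=1/16
5. join EFLOY+P (d=1/16) ⇒ EFLOPY; edges |EFLOY|=1/32, |P|=1/32
final tree: (((E:33/16,(F:7/2,Y:5/2):79/16):35/16,(L:1/12,O:11/12):47/16):1/32,P:1/32)
total length: 307/16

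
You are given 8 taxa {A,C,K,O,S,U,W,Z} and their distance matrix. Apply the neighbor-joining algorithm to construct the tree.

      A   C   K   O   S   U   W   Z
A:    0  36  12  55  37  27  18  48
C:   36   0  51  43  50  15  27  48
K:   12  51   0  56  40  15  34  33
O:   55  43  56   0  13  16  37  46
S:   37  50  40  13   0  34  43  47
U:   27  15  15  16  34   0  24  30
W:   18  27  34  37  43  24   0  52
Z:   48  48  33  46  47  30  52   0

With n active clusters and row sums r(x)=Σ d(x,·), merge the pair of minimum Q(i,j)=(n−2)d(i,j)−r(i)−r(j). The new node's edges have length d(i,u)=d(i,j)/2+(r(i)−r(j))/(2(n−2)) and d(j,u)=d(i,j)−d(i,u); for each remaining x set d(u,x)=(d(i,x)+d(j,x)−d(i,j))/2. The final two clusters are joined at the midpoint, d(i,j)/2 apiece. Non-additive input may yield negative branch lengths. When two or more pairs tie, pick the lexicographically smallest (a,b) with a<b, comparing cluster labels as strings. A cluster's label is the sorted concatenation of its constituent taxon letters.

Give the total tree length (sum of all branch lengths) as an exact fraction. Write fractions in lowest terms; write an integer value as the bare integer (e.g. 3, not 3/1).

1789/16

step 1: merge (O,S) at d=13, Q=-452; branch lengths O→20/3, S→19/3; new cluster OS
  updated: d(A,OS)=79/2, d(C,OS)=40, d(K,OS)=83/2, d(OS,U)=37/2, d(OS,W)=67/2, d(OS,Z)=40
step 2: merge (A,K) at d=12, Q=-307; branch lengths A→27/5, K→33/5; new cluster AK
  updated: d(AK,C)=75/2, d(AK,OS)=69/2, d(AK,U)=15, d(AK,W)=20, d(AK,Z)=69/2
step 3: merge (AK,W) at d=20, Q=-218; branch lengths AK→65/8, W→95/8; new cluster AKW
  updated: d(AKW,C)=89/4, d(AKW,OS)=24, d(AKW,U)=19/2, d(AKW,Z)=133/4
step 4: merge (OS,Z) at d=40, Q=-615/4; branch lengths OS→365/24, Z→595/24; new cluster OSZ
  updated: d(AKW,OSZ)=69/8, d(C,OSZ)=24, d(OSZ,U)=17/4
step 5: merge (AKW,OSZ) at d=69/8, Q=-60; branch lengths AKW→83/16, OSZ→55/16; new cluster AKOSWZ
  updated: d(AKOSWZ,C)=301/16, d(AKOSWZ,U)=41/16
step 6: merge (AKOSWZ,C) at d=301/16, Q=-291/8; branch lengths AKOSWZ→51/16, C→125/8; new cluster ACKOSWZ
  updated: d(ACKOSWZ,U)=-5/8
step 7: merge (ACKOSWZ,U) at d=-5/8; branch lengths ACKOSWZ→-5/16, U→-5/16; new cluster ACKOSUWZ
final tree: (((((A:27/5,K:33/5):65/8,W:95/8):83/16,((O:20/3,S:19/3):365/24,Z:595/24):55/16):51/16,C:125/8):-5/16,U:-5/16)
total length: 1789/16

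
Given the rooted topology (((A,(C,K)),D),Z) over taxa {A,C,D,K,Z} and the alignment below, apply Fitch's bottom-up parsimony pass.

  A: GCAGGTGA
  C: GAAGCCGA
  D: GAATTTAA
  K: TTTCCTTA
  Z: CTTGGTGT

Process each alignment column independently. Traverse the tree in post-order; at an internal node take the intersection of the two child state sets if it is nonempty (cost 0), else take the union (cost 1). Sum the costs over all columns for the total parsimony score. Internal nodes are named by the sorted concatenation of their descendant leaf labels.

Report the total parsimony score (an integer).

site 0, node CK: C={G} ∪ K={T} → {G,T} (+1)
site 0, node ACK: A={G} ∩ CK={G,T} → {G} (+0)
site 0, node ACDK: ACK={G} ∩ D={G} → {G} (+0)
site 0, node ACDKZ: ACDK={G} ∪ Z={C} → {C,G} (+1)
site 1, node CK: C={A} ∪ K={T} → {A,T} (+1)
site 1, node ACK: A={C} ∪ CK={A,T} → {A,C,T} (+1)
site 1, node ACDK: ACK={A,C,T} ∩ D={A} → {A} (+0)
site 1, node ACDKZ: ACDK={A} ∪ Z={T} → {A,T} (+1)
site 2, node CK: C={A} ∪ K={T} → {A,T} (+1)
site 2, node ACK: A={A} ∩ CK={A,T} → {A} (+0)
site 2, node ACDK: ACK={A} ∩ D={A} → {A} (+0)
site 2, node ACDKZ: ACDK={A} ∪ Z={T} → {A,T} (+1)
site 3, node CK: C={G} ∪ K={C} → {C,G} (+1)
site 3, node ACK: A={G} ∩ CK={C,G} → {G} (+0)
site 3, node ACDK: ACK={G} ∪ D={T} → {G,T} (+1)
site 3, node ACDKZ: ACDK={G,T} ∩ Z={G} → {G} (+0)
site 4, node CK: C={C} ∩ K={C} → {C} (+0)
site 4, node ACK: A={G} ∪ CK={C} → {C,G} (+1)
site 4, node ACDK: ACK={C,G} ∪ D={T} → {C,G,T} (+1)
site 4, node ACDKZ: ACDK={C,G,T} ∩ Z={G} → {G} (+0)
site 5, node CK: C={C} ∪ K={T} → {C,T} (+1)
site 5, node ACK: A={T} ∩ CK={C,T} → {T} (+0)
site 5, node ACDK: ACK={T} ∩ D={T} → {T} (+0)
site 5, node ACDKZ: ACDK={T} ∩ Z={T} → {T} (+0)
site 6, node CK: C={G} ∪ K={T} → {G,T} (+1)
site 6, node ACK: A={G} ∩ CK={G,T} → {G} (+0)
site 6, node ACDK: ACK={G} ∪ D={A} → {A,G} (+1)
site 6, node ACDKZ: ACDK={A,G} ∩ Z={G} → {G} (+0)
site 7, node CK: C={A} ∩ K={A} → {A} (+0)
site 7, node ACK: A={A} ∩ CK={A} → {A} (+0)
site 7, node ACDK: ACK={A} ∩ D={A} → {A} (+0)
site 7, node ACDKZ: ACDK={A} ∪ Z={T} → {A,T} (+1)
per-site changes: [2, 3, 2, 2, 2, 1, 2, 1]; total = 15

15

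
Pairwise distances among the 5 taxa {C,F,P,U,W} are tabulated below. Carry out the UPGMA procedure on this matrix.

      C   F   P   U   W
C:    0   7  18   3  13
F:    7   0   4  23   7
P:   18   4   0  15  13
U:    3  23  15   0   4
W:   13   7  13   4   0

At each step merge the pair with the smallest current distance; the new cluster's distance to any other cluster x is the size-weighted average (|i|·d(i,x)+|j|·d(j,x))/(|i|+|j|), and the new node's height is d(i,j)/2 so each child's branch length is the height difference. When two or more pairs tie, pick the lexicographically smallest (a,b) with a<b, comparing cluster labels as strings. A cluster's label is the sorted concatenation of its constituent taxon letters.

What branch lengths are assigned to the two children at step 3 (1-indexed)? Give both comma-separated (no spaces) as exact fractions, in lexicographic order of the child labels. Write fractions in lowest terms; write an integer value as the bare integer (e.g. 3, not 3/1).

11/4,17/4

iteration 1: select C,U (d=3); attach at lengths (3/2, 3/2); label the merged cluster CU
  updated: d(CU,F)=15, d(CU,P)=33/2, d(CU,W)=17/2
iteration 2: select F,P (d=4); attach at lengths (2, 2); label the merged cluster FP
  updated: d(CU,FP)=63/4, d(FP,W)=10
iteration 3: select CU,W (d=17/2); attach at lengths (11/4, 17/4); label the merged cluster CUW
  updated: d(CUW,FP)=83/6
iteration 4: select CUW,FP (d=83/6); attach at lengths (8/3, 59/12); label the merged cluster CFPUW
final tree: (((C:3/2,U:3/2):11/4,W:17/4):8/3,(F:2,P:2):59/12)
total length: 259/12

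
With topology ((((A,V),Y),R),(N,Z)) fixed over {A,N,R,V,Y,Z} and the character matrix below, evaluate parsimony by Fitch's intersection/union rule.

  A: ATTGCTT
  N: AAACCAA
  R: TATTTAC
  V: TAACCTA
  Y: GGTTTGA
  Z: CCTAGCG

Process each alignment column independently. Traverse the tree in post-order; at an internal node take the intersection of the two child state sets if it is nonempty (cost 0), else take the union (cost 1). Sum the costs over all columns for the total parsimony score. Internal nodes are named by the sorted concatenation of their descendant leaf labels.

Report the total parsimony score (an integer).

22

AV@0: {A} ∪ {T} = {A,T} (union, +1)
AVY@0: {A,T} ∪ {G} = {A,G,T} (union, +1)
ARVY@0: {A,G,T} ∩ {T} = {T} (intersection, +0)
NZ@0: {A} ∪ {C} = {A,C} (union, +1)
ANRVYZ@0: {T} ∪ {A,C} = {A,C,T} (union, +1)
AV@1: {T} ∪ {A} = {A,T} (union, +1)
AVY@1: {A,T} ∪ {G} = {A,G,T} (union, +1)
ARVY@1: {A,G,T} ∩ {A} = {A} (intersection, +0)
NZ@1: {A} ∪ {C} = {A,C} (union, +1)
ANRVYZ@1: {A} ∩ {A,C} = {A} (intersection, +0)
AV@2: {T} ∪ {A} = {A,T} (union, +1)
AVY@2: {A,T} ∩ {T} = {T} (intersection, +0)
ARVY@2: {T} ∩ {T} = {T} (intersection, +0)
NZ@2: {A} ∪ {T} = {A,T} (union, +1)
ANRVYZ@2: {T} ∩ {A,T} = {T} (intersection, +0)
AV@3: {G} ∪ {C} = {C,G} (union, +1)
AVY@3: {C,G} ∪ {T} = {C,G,T} (union, +1)
ARVY@3: {C,G,T} ∩ {T} = {T} (intersection, +0)
NZ@3: {C} ∪ {A} = {A,C} (union, +1)
ANRVYZ@3: {T} ∪ {A,C} = {A,C,T} (union, +1)
AV@4: {C} ∩ {C} = {C} (intersection, +0)
AVY@4: {C} ∪ {T} = {C,T} (union, +1)
ARVY@4: {C,T} ∩ {T} = {T} (intersection, +0)
NZ@4: {C} ∪ {G} = {C,G} (union, +1)
ANRVYZ@4: {T} ∪ {C,G} = {C,G,T} (union, +1)
AV@5: {T} ∩ {T} = {T} (intersection, +0)
AVY@5: {T} ∪ {G} = {G,T} (union, +1)
ARVY@5: {G,T} ∪ {A} = {A,G,T} (union, +1)
NZ@5: {A} ∪ {C} = {A,C} (union, +1)
ANRVYZ@5: {A,G,T} ∩ {A,C} = {A} (intersection, +0)
AV@6: {T} ∪ {A} = {A,T} (union, +1)
AVY@6: {A,T} ∩ {A} = {A} (intersection, +0)
ARVY@6: {A} ∪ {C} = {A,C} (union, +1)
NZ@6: {A} ∪ {G} = {A,G} (union, +1)
ANRVYZ@6: {A,C} ∩ {A,G} = {A} (intersection, +0)
per-site changes: [4, 3, 2, 4, 3, 3, 3]; total = 22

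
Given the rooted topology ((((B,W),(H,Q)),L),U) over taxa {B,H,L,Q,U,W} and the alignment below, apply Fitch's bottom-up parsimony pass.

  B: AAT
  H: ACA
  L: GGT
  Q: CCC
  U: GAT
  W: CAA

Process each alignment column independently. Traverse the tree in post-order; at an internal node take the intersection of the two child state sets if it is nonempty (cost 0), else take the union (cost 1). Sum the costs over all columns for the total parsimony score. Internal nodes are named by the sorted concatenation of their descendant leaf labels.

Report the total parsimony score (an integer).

8

[col 0] BW: children B:{A}, W:{C} ∪→ {A,C}; cost 1
[col 0] HQ: children H:{A}, Q:{C} ∪→ {A,C}; cost 1
[col 0] BHQW: children BW:{A,C}, HQ:{A,C} ∩→ {A,C}; cost 0
[col 0] BHLQW: children BHQW:{A,C}, L:{G} ∪→ {A,C,G}; cost 1
[col 0] BHLQUW: children BHLQW:{A,C,G}, U:{G} ∩→ {G}; cost 0
[col 1] BW: children B:{A}, W:{A} ∩→ {A}; cost 0
[col 1] HQ: children H:{C}, Q:{C} ∩→ {C}; cost 0
[col 1] BHQW: children BW:{A}, HQ:{C} ∪→ {A,C}; cost 1
[col 1] BHLQW: children BHQW:{A,C}, L:{G} ∪→ {A,C,G}; cost 1
[col 1] BHLQUW: children BHLQW:{A,C,G}, U:{A} ∩→ {A}; cost 0
[col 2] BW: children B:{T}, W:{A} ∪→ {A,T}; cost 1
[col 2] HQ: children H:{A}, Q:{C} ∪→ {A,C}; cost 1
[col 2] BHQW: children BW:{A,T}, HQ:{A,C} ∩→ {A}; cost 0
[col 2] BHLQW: children BHQW:{A}, L:{T} ∪→ {A,T}; cost 1
[col 2] BHLQUW: children BHLQW:{A,T}, U:{T} ∩→ {T}; cost 0
per-site changes: [3, 2, 3]; total = 8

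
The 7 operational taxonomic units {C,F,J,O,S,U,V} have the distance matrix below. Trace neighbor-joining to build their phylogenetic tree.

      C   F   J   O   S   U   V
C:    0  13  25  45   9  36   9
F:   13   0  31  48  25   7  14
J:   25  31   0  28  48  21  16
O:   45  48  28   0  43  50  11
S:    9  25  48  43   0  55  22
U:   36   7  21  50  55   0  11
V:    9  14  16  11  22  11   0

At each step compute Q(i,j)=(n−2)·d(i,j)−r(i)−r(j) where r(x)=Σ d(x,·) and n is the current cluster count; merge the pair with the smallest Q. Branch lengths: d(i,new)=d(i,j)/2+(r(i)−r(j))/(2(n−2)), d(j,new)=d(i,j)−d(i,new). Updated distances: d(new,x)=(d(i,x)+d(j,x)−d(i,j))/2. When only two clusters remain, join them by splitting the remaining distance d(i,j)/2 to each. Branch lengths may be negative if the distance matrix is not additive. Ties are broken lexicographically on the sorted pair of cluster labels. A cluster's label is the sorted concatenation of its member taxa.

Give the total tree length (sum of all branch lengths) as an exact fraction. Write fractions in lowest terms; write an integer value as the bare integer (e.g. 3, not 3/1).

step 1: merge (C,S) at d=9, Q=-294; branch lengths C→-2, S→11; new cluster CS
  updated: d(CS,F)=29/2, d(CS,J)=32, d(CS,O)=79/2, d(CS,U)=41, d(CS,V)=11
step 2: merge (F,U) at d=7, Q=-433/2; branch lengths F→25/16, U→87/16; new cluster FU
  updated: d(CS,FU)=97/4, d(FU,J)=45/2, d(FU,O)=91/2, d(FU,V)=9
step 3: merge (J,O) at d=28, Q=-277/2; branch lengths J→39/4, O→73/4; new cluster JO
  updated: d(CS,JO)=87/4, d(FU,JO)=20, d(JO,V)=-1/2
step 4: merge (CS,FU) at d=97/4, Q=-247/4; branch lengths CS→209/16, FU→179/16; new cluster CFSU
  updated: d(CFSU,JO)=35/4, d(CFSU,V)=-17/8
step 5: merge (CFSU,JO) at d=35/4, Q=-49/8; branch lengths CFSU→57/16, JO→83/16; new cluster CFJOSU
  updated: d(CFJOSU,V)=-91/16
step 6: merge (CFJOSU,V) at d=-91/16; branch lengths CFJOSU→-91/32, V→-91/32; new cluster CFJOSUV
final tree: ((((C:-2,S:11):209/16,(F:25/16,U:87/16):179/16):57/16,(J:39/4,O:73/4):83/16):-91/32,V:-91/32)
total length: 1141/16

1141/16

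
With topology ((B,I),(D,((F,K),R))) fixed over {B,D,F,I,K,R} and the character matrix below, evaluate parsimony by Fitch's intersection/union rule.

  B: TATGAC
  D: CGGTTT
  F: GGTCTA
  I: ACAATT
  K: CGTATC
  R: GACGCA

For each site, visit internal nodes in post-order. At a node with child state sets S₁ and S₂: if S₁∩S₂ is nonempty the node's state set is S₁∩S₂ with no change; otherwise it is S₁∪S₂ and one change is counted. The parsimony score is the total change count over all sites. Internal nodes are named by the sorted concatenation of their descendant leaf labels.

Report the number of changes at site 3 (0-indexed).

site 0, node BI: B={T} ∪ I={A} → {A,T} (+1)
site 0, node FK: F={G} ∪ K={C} → {C,G} (+1)
site 0, node FKR: FK={C,G} ∩ R={G} → {G} (+0)
site 0, node DFKR: D={C} ∪ FKR={G} → {C,G} (+1)
site 0, node BDFIKR: BI={A,T} ∪ DFKR={C,G} → {A,C,G,T} (+1)
site 1, node BI: B={A} ∪ I={C} → {A,C} (+1)
site 1, node FK: F={G} ∩ K={G} → {G} (+0)
site 1, node FKR: FK={G} ∪ R={A} → {A,G} (+1)
site 1, node DFKR: D={G} ∩ FKR={A,G} → {G} (+0)
site 1, node BDFIKR: BI={A,C} ∪ DFKR={G} → {A,C,G} (+1)
site 2, node BI: B={T} ∪ I={A} → {A,T} (+1)
site 2, node FK: F={T} ∩ K={T} → {T} (+0)
site 2, node FKR: FK={T} ∪ R={C} → {C,T} (+1)
site 2, node DFKR: D={G} ∪ FKR={C,T} → {C,G,T} (+1)
site 2, node BDFIKR: BI={A,T} ∩ DFKR={C,G,T} → {T} (+0)
site 3, node BI: B={G} ∪ I={A} → {A,G} (+1)
site 3, node FK: F={C} ∪ K={A} → {A,C} (+1)
site 3, node FKR: FK={A,C} ∪ R={G} → {A,C,G} (+1)
site 3, node DFKR: D={T} ∪ FKR={A,C,G} → {A,C,G,T} (+1)
site 3, node BDFIKR: BI={A,G} ∩ DFKR={A,C,G,T} → {A,G} (+0)
site 4, node BI: B={A} ∪ I={T} → {A,T} (+1)
site 4, node FK: F={T} ∩ K={T} → {T} (+0)
site 4, node FKR: FK={T} ∪ R={C} → {C,T} (+1)
site 4, node DFKR: D={T} ∩ FKR={C,T} → {T} (+0)
site 4, node BDFIKR: BI={A,T} ∩ DFKR={T} → {T} (+0)
site 5, node BI: B={C} ∪ I={T} → {C,T} (+1)
site 5, node FK: F={A} ∪ K={C} → {A,C} (+1)
site 5, node FKR: FK={A,C} ∩ R={A} → {A} (+0)
site 5, node DFKR: D={T} ∪ FKR={A} → {A,T} (+1)
site 5, node BDFIKR: BI={C,T} ∩ DFKR={A,T} → {T} (+0)
per-site changes: [4, 3, 3, 4, 2, 3]; total = 19

4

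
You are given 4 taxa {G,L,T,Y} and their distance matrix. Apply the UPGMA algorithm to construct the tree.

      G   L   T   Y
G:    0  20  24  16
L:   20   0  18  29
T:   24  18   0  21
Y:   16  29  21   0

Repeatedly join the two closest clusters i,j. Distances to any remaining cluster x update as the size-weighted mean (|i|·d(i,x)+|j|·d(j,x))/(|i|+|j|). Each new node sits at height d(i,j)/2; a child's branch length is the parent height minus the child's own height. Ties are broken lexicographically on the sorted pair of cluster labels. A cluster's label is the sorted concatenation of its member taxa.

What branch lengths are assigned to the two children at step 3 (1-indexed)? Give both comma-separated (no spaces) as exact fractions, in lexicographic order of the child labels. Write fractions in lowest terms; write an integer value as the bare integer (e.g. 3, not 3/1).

15/4,11/4

step 1: merge (G,Y) at d=16; branch lengths G→8, Y→8; new cluster GY
  updated: d(GY,L)=49/2, d(GY,T)=45/2
step 2: merge (L,T) at d=18; branch lengths L→9, T→9; new cluster LT
  updated: d(GY,LT)=47/2
step 3: merge (GY,LT) at d=47/2; branch lengths GY→15/4, LT→11/4; new cluster GLTY
final tree: ((G:8,Y:8):15/4,(L:9,T:9):11/4)
total length: 81/2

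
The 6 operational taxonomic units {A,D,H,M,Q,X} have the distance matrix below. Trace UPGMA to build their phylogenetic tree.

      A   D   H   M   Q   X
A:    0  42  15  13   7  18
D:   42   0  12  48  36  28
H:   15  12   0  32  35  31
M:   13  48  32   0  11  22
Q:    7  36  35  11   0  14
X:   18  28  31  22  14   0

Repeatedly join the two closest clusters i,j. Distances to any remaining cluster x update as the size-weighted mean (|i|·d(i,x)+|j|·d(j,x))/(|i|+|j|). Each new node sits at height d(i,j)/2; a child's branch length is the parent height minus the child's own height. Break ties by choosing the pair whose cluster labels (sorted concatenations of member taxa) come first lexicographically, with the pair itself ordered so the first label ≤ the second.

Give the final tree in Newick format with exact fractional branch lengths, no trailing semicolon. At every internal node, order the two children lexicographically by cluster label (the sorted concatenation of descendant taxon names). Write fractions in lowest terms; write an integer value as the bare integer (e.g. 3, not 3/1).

1. join A+Q (d=7) ⇒ AQ; edges |A|=7/2, |Q|=7/2
  updated: d(AQ,D)=39, d(AQ,H)=25, d(AQ,M)=12, d(AQ,X)=16
2. join AQ+M (d=12) ⇒ AMQ; edges |AQ|=5/2, |M|=6
  updated: d(AMQ,D)=42, d(AMQ,H)=82/3, d(AMQ,X)=18
3. join D+H (d=12) ⇒ DH; edges |D|=6, |H|=6
  updated: d(AMQ,DH)=104/3, d(DH,X)=59/2
4. join AMQ+X (d=18) ⇒ AMQX; edges |AMQ|=3, |X|=9
  updated: d(AMQX,DH)=267/8
5. join AMQX+DH (d=267/8) ⇒ ADHMQX; edges |AMQX|=123/16, |DH|=171/16
final tree: ((((A:7/2,Q:7/2):5/2,M:6):3,X:9):123/16,(D:6,H:6):171/16)
total length: 463/8

((((A:7/2,Q:7/2):5/2,M:6):3,X:9):123/16,(D:6,H:6):171/16)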